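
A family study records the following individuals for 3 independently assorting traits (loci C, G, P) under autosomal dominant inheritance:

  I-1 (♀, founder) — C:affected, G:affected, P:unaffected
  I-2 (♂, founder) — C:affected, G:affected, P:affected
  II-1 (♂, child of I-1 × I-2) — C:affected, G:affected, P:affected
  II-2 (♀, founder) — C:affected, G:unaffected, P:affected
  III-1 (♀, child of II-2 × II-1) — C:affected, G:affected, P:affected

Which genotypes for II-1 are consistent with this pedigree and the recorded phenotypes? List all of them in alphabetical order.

II-1 ∈ {CC GG Pp, CC Gg Pp, Cc GG Pp, Cc Gg Pp}

C/I-1 aff ·: Cc|CC
C/I-2 aff ·: Cc|CC
C/II-1 aff I-1×I-2: Cc|CC
C/II-2 aff ·: Cc|CC
C/III-1 aff II-2×II-1: Cc|CC
⇒ C over [I-1,I-2,II-1,II-2,III-1]: 24 consistent
G/I-1 aff ·: Gg|GG
G/I-2 aff ·: Gg|GG
G/II-1 aff I-1×I-2: Gg|GG
G/II-2 un ·: gg
G/III-1 aff II-2×II-1: Gg
⇒ G over [I-1,I-2,II-1,II-2,III-1]: 7 consistent
P/I-1 un ·: pp
P/I-2 aff ·: Pp|PP
P/II-1 aff I-1×I-2: Pp
P/II-2 aff ·: Pp|PP
P/III-1 aff II-2×II-1: Pp|PP
⇒ P over [I-1,I-2,II-1,II-2,III-1]: 8 consistent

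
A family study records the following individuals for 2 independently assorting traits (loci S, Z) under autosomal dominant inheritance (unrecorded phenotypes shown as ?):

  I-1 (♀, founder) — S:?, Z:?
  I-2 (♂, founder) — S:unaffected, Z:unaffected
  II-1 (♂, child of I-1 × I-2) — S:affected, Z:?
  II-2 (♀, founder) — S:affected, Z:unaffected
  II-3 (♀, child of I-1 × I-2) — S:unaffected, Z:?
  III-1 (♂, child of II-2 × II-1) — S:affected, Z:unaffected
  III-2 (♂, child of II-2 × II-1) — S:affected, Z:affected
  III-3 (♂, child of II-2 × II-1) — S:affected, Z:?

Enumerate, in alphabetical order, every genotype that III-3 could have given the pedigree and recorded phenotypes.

S/I-1 ? ·: Ss
S/I-2 un ·: ss
S/II-1 aff I-1×I-2: Ss
S/II-2 aff ·: Ss|SS
S/II-3 un I-1×I-2: ss
S/III-1 aff II-2×II-1: Ss|SS
S/III-2 aff II-2×II-1: Ss|SS
S/III-3 aff II-2×II-1: Ss|SS
⇒ S over [I-1,I-2,II-1,II-2,II-3,III-1,III-2,III-3]: 16 consistent
Z/I-1 ? ·: Zz|ZZ
Z/I-2 un ·: zz
Z/II-1 ? I-1×I-2: Zz
Z/II-2 un ·: zz
Z/II-3 ? I-1×I-2: zz|Zz
Z/III-1 un II-2×II-1: zz
Z/III-2 aff II-2×II-1: Zz
Z/III-3 ? II-2×II-1: zz|Zz
⇒ Z over [I-1,I-2,II-1,II-2,II-3,III-1,III-2,III-3]: 6 consistent

III-3 ∈ {SS Zz, SS zz, Ss Zz, Ss zz}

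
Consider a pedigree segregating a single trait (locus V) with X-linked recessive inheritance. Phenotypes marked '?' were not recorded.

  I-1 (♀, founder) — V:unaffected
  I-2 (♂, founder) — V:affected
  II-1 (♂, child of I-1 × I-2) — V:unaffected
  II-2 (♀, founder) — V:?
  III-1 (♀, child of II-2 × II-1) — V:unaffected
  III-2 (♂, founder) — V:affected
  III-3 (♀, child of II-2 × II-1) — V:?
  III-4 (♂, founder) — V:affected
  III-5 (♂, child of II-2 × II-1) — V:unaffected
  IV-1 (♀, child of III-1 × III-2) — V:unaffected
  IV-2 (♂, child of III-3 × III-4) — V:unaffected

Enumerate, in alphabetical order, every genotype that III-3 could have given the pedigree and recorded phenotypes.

III-3 ∈ {X^VX^V, X^VX^v}

V/I-1 un ·: X^VX^V|X^VX^v
V/I-2 aff ·: X^vY
V/II-1 un I-1×I-2: X^VY
V/II-2 ? ·: X^VX^V|X^VX^v
V/III-1 un II-2×II-1: X^VX^V|X^VX^v
V/III-2 aff ·: X^vY
V/III-3 ? II-2×II-1: X^VX^V|X^VX^v
V/III-4 aff ·: X^vY
V/III-5 un II-2×II-1: X^VY
V/IV-1 un III-1×III-2: X^VX^v
V/IV-2 un III-3×III-4: X^VY
⇒ V over [I-1,I-2,II-1,II-2,III-1,III-2,III-3,III-4,III-5,IV-1,IV-2]: 10 consistent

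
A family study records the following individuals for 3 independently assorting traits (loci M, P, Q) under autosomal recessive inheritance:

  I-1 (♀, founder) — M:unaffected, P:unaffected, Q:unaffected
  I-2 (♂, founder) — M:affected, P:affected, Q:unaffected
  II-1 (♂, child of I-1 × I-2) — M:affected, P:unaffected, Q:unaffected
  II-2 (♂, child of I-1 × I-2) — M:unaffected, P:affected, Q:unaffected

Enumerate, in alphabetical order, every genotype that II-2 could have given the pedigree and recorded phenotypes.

II-2 ∈ {Mm pp QQ, Mm pp Qq}

M/I-1 un ·: Mm
M/I-2 aff ·: mm
M/II-1 aff I-1×I-2: mm
M/II-2 un I-1×I-2: Mm
⇒ M over [I-1,I-2,II-1,II-2]: 1 consistent
P/I-1 un ·: Pp
P/I-2 aff ·: pp
P/II-1 un I-1×I-2: Pp
P/II-2 aff I-1×I-2: pp
⇒ P over [I-1,I-2,II-1,II-2]: 1 consistent
Q/I-1 un ·: QQ|Qq
Q/I-2 un ·: QQ|Qq
Q/II-1 un I-1×I-2: QQ|Qq
Q/II-2 un I-1×I-2: QQ|Qq
⇒ Q over [I-1,I-2,II-1,II-2]: 13 consistent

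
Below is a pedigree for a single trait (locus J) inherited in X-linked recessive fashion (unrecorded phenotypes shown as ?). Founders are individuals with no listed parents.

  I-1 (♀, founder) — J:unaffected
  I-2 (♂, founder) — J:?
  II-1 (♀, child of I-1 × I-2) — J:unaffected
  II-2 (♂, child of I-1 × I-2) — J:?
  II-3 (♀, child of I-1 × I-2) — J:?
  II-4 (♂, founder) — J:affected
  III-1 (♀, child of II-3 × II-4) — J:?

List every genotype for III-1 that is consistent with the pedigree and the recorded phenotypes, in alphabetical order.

J/I-1 un ·: X^JX^J|X^JX^j
J/I-2 ? ·: X^JY|X^jY
J/II-1 un I-1×I-2: X^JX^J|X^JX^j
J/II-2 ? I-1×I-2: X^JY|X^jY
J/II-3 ? I-1×I-2: X^JX^J|X^JX^j|X^jX^j
J/II-4 aff ·: X^jY
J/III-1 ? II-3×II-4: X^JX^j|X^jX^j
⇒ J over [I-1,I-2,II-1,II-2,II-3,II-4,III-1]: 21 consistent

III-1 ∈ {X^JX^j, X^jX^j}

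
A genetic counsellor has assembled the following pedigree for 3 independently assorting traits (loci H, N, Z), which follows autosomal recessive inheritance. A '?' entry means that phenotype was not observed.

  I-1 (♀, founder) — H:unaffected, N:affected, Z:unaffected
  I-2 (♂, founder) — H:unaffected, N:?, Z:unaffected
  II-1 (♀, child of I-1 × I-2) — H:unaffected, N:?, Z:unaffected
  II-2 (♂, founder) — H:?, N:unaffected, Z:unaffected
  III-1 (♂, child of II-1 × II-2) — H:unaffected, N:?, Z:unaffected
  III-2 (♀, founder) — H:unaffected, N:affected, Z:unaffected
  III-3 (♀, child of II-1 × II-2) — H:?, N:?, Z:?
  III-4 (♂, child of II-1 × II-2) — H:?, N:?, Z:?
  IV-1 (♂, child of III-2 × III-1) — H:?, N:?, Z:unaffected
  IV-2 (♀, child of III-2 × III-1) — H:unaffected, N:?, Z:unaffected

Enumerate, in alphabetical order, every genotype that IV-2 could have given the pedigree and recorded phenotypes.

H/I-1 un ·: HH|Hh
H/I-2 un ·: HH|Hh
H/II-1 un I-1×I-2: HH|Hh
H/II-2 ? ·: HH|Hh|hh
H/III-1 un II-1×II-2: HH|Hh
H/III-2 un ·: HH|Hh
H/III-3 ? II-1×II-2: HH|Hh|hh
H/III-4 ? II-1×II-2: HH|Hh|hh
H/IV-1 ? III-2×III-1: HH|Hh|hh
H/IV-2 un III-2×III-1: HH|Hh
⇒ H over [I-1,I-2,II-1,II-2,III-1,III-2,III-3,III-4,IV-1,IV-2]: 1005 consistent
N/I-1 aff ·: nn
N/I-2 ? ·: NN|Nn|nn
N/II-1 ? I-1×I-2: Nn|nn
N/II-2 un ·: NN|Nn
N/III-1 ? II-1×II-2: NN|Nn|nn
N/III-2 aff ·: nn
N/III-3 ? II-1×II-2: NN|Nn|nn
N/III-4 ? II-1×II-2: NN|Nn|nn
N/IV-1 ? III-2×III-1: Nn|nn
N/IV-2 ? III-2×III-1: Nn|nn
⇒ N over [I-1,I-2,II-1,II-2,III-1,III-2,III-3,III-4,IV-1,IV-2]: 196 consistent
Z/I-1 un ·: ZZ|Zz
Z/I-2 un ·: ZZ|Zz
Z/II-1 un I-1×I-2: ZZ|Zz
Z/II-2 un ·: ZZ|Zz
Z/III-1 un II-1×II-2: ZZ|Zz
Z/III-2 un ·: ZZ|Zz
Z/III-3 ? II-1×II-2: ZZ|Zz|zz
Z/III-4 ? II-1×II-2: ZZ|Zz|zz
Z/IV-1 un III-2×III-1: ZZ|Zz
Z/IV-2 un III-2×III-1: ZZ|Zz
⇒ Z over [I-1,I-2,II-1,II-2,III-1,III-2,III-3,III-4,IV-1,IV-2]: 735 consistent

IV-2 ∈ {HH Nn ZZ, HH Nn Zz, HH nn ZZ, HH nn Zz, Hh Nn ZZ, Hh Nn Zz, Hh nn ZZ, Hh nn Zz}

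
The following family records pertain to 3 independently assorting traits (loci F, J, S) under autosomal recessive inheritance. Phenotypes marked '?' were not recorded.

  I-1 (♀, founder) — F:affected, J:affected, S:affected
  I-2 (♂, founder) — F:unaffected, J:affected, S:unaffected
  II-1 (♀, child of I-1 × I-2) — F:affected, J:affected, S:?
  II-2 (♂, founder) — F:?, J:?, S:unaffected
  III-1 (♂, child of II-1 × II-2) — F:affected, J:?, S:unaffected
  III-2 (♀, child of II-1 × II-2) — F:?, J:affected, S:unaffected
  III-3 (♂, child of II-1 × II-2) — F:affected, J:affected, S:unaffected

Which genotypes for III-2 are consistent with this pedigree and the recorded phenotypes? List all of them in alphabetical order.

F/I-1 aff ·: ff
F/I-2 un ·: Ff
F/II-1 aff I-1×I-2: ff
F/II-2 ? ·: Ff|ff
F/III-1 aff II-1×II-2: ff
F/III-2 ? II-1×II-2: Ff|ff
F/III-3 aff II-1×II-2: ff
⇒ F over [I-1,I-2,II-1,II-2,III-1,III-2,III-3]: 3 consistent
J/I-1 aff ·: jj
J/I-2 aff ·: jj
J/II-1 aff I-1×I-2: jj
J/II-2 ? ·: Jj|jj
J/III-1 ? II-1×II-2: Jj|jj
J/III-2 aff II-1×II-2: jj
J/III-3 aff II-1×II-2: jj
⇒ J over [I-1,I-2,II-1,II-2,III-1,III-2,III-3]: 3 consistent
S/I-1 aff ·: ss
S/I-2 un ·: SS|Ss
S/II-1 ? I-1×I-2: Ss|ss
S/II-2 un ·: SS|Ss
S/III-1 un II-1×II-2: SS|Ss
S/III-2 un II-1×II-2: SS|Ss
S/III-3 un II-1×II-2: SS|Ss
⇒ S over [I-1,I-2,II-1,II-2,III-1,III-2,III-3]: 34 consistent

III-2 ∈ {Ff jj SS, Ff jj Ss, ff jj SS, ff jj Ss}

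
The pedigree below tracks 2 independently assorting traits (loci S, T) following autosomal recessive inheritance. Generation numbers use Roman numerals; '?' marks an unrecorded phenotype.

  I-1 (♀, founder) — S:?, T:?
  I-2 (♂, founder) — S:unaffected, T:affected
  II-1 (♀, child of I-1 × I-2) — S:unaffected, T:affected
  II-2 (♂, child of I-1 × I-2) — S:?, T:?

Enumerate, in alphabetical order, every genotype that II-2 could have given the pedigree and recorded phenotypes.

S/I-1 ? ·: SS|Ss|ss
S/I-2 un ·: SS|Ss
S/II-1 un I-1×I-2: SS|Ss
S/II-2 ? I-1×I-2: SS|Ss|ss
⇒ S over [I-1,I-2,II-1,II-2]: 18 consistent
T/I-1 ? ·: Tt|tt
T/I-2 aff ·: tt
T/II-1 aff I-1×I-2: tt
T/II-2 ? I-1×I-2: Tt|tt
⇒ T over [I-1,I-2,II-1,II-2]: 3 consistent

II-2 ∈ {SS Tt, SS tt, Ss Tt, Ss tt, ss Tt, ss tt}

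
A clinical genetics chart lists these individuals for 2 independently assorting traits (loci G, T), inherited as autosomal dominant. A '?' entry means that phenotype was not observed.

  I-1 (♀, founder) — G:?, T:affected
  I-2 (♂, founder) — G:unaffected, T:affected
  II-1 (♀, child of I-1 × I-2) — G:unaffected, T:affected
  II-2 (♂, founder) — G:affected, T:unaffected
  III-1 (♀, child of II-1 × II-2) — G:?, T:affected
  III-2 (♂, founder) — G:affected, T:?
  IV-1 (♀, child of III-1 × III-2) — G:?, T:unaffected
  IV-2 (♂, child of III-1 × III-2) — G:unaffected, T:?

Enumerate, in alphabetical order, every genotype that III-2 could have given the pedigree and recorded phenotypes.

G/I-1 ? ·: gg|Gg
G/I-2 un ·: gg
G/II-1 un I-1×I-2: gg
G/II-2 aff ·: Gg|GG
G/III-1 ? II-1×II-2: gg|Gg
G/III-2 aff ·: Gg
G/IV-1 ? III-1×III-2: gg|Gg|GG
G/IV-2 un III-1×III-2: gg
⇒ G over [I-1,I-2,II-1,II-2,III-1,III-2,IV-1,IV-2]: 16 consistent
T/I-1 aff ·: Tt|TT
T/I-2 aff ·: Tt|TT
T/II-1 aff I-1×I-2: Tt|TT
T/II-2 un ·: tt
T/III-1 aff II-1×II-2: Tt
T/III-2 ? ·: tt|Tt
T/IV-1 un III-1×III-2: tt
T/IV-2 ? III-1×III-2: tt|Tt|TT
⇒ T over [I-1,I-2,II-1,II-2,III-1,III-2,IV-1,IV-2]: 35 consistent

III-2 ∈ {Gg Tt, Gg tt}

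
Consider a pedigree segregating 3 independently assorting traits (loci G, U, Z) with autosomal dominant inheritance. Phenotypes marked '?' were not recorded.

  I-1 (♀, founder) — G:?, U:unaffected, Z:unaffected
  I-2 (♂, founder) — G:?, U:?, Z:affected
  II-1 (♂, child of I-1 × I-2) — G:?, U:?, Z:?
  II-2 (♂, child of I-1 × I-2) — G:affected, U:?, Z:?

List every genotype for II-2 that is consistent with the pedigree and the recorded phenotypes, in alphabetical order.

II-2 ∈ {GG Uu Zz, GG Uu zz, GG uu Zz, GG uu zz, Gg Uu Zz, Gg Uu zz, Gg uu Zz, Gg uu zz}

G/I-1 ? ·: gg|Gg|GG
G/I-2 ? ·: gg|Gg|GG
G/II-1 ? I-1×I-2: gg|Gg|GG
G/II-2 aff I-1×I-2: Gg|GG
⇒ G over [I-1,I-2,II-1,II-2]: 21 consistent
U/I-1 un ·: uu
U/I-2 ? ·: uu|Uu|UU
U/II-1 ? I-1×I-2: uu|Uu
U/II-2 ? I-1×I-2: uu|Uu
⇒ U over [I-1,I-2,II-1,II-2]: 6 consistent
Z/I-1 un ·: zz
Z/I-2 aff ·: Zz|ZZ
Z/II-1 ? I-1×I-2: zz|Zz
Z/II-2 ? I-1×I-2: zz|Zz
⇒ Z over [I-1,I-2,II-1,II-2]: 5 consistent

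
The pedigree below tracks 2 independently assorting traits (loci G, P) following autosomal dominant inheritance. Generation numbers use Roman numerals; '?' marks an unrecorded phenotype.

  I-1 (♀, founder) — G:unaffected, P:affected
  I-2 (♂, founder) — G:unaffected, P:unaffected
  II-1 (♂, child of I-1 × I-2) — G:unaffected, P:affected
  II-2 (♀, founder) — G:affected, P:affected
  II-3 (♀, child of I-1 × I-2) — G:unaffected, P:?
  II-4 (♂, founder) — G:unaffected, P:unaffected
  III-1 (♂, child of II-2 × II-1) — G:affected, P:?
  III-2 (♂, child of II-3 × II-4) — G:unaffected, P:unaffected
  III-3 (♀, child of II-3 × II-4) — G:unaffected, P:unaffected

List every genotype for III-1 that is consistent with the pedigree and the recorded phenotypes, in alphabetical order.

III-1 ∈ {Gg PP, Gg Pp, Gg pp}

G/I-1 un ·: gg
G/I-2 un ·: gg
G/II-1 un I-1×I-2: gg
G/II-2 aff ·: Gg|GG
G/II-3 un I-1×I-2: gg
G/II-4 un ·: gg
G/III-1 aff II-2×II-1: Gg
G/III-2 un II-3×II-4: gg
G/III-3 un II-3×II-4: gg
⇒ G over [I-1,I-2,II-1,II-2,II-3,II-4,III-1,III-2,III-3]: 2 consistent
P/I-1 aff ·: Pp|PP
P/I-2 un ·: pp
P/II-1 aff I-1×I-2: Pp
P/II-2 aff ·: Pp|PP
P/II-3 ? I-1×I-2: pp|Pp
P/II-4 un ·: pp
P/III-1 ? II-2×II-1: pp|Pp|PP
P/III-2 un II-3×II-4: pp
P/III-3 un II-3×II-4: pp
⇒ P over [I-1,I-2,II-1,II-2,II-3,II-4,III-1,III-2,III-3]: 15 consistent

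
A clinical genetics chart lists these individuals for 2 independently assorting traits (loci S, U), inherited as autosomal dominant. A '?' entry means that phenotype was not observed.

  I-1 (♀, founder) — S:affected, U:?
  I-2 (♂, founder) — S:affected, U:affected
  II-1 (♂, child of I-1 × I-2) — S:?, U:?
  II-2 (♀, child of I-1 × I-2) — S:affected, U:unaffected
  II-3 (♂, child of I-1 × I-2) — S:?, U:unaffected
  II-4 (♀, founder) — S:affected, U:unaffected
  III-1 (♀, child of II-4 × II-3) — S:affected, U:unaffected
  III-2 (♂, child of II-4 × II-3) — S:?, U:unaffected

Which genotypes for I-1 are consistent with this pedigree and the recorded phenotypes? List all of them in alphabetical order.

S/I-1 aff ·: Ss|SS
S/I-2 aff ·: Ss|SS
S/II-1 ? I-1×I-2: ss|Ss|SS
S/II-2 aff I-1×I-2: Ss|SS
S/II-3 ? I-1×I-2: ss|Ss|SS
S/II-4 aff ·: Ss|SS
S/III-1 aff II-4×II-3: Ss|SS
S/III-2 ? II-4×II-3: ss|Ss|SS
⇒ S over [I-1,I-2,II-1,II-2,II-3,II-4,III-1,III-2]: 233 consistent
U/I-1 ? ·: uu|Uu
U/I-2 aff ·: Uu
U/II-1 ? I-1×I-2: uu|Uu|UU
U/II-2 un I-1×I-2: uu
U/II-3 un I-1×I-2: uu
U/II-4 un ·: uu
U/III-1 un II-4×II-3: uu
U/III-2 un II-4×II-3: uu
⇒ U over [I-1,I-2,II-1,II-2,II-3,II-4,III-1,III-2]: 5 consistent

I-1 ∈ {SS Uu, SS uu, Ss Uu, Ss uu}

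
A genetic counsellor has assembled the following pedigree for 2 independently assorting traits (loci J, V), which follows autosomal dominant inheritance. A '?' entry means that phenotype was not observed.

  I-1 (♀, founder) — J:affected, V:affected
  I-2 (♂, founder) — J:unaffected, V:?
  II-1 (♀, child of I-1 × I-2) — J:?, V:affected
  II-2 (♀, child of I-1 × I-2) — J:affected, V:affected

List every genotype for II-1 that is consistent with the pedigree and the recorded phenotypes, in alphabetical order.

J/I-1 aff ·: Jj|JJ
J/I-2 un ·: jj
J/II-1 ? I-1×I-2: jj|Jj
J/II-2 aff I-1×I-2: Jj
⇒ J over [I-1,I-2,II-1,II-2]: 3 consistent
V/I-1 aff ·: Vv|VV
V/I-2 ? ·: vv|Vv|VV
V/II-1 aff I-1×I-2: Vv|VV
V/II-2 aff I-1×I-2: Vv|VV
⇒ V over [I-1,I-2,II-1,II-2]: 15 consistent

II-1 ∈ {Jj VV, Jj Vv, jj VV, jj Vv}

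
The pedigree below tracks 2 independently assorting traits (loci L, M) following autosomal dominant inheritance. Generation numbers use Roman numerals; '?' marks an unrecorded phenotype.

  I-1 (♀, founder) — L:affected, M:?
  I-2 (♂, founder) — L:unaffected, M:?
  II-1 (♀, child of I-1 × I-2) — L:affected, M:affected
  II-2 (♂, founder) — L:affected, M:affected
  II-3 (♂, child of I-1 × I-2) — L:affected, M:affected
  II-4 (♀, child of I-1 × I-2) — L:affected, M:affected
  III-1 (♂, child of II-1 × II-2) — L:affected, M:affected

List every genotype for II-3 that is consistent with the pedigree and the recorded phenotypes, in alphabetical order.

II-3 ∈ {Ll MM, Ll Mm}

L/I-1 aff ·: Ll|LL
L/I-2 un ·: ll
L/II-1 aff I-1×I-2: Ll
L/II-2 aff ·: Ll|LL
L/II-3 aff I-1×I-2: Ll
L/II-4 aff I-1×I-2: Ll
L/III-1 aff II-1×II-2: Ll|LL
⇒ L over [I-1,I-2,II-1,II-2,II-3,II-4,III-1]: 8 consistent
M/I-1 ? ·: mm|Mm|MM
M/I-2 ? ·: mm|Mm|MM
M/II-1 aff I-1×I-2: Mm|MM
M/II-2 aff ·: Mm|MM
M/II-3 aff I-1×I-2: Mm|MM
M/II-4 aff I-1×I-2: Mm|MM
M/III-1 aff II-1×II-2: Mm|MM
⇒ M over [I-1,I-2,II-1,II-2,II-3,II-4,III-1]: 103 consistent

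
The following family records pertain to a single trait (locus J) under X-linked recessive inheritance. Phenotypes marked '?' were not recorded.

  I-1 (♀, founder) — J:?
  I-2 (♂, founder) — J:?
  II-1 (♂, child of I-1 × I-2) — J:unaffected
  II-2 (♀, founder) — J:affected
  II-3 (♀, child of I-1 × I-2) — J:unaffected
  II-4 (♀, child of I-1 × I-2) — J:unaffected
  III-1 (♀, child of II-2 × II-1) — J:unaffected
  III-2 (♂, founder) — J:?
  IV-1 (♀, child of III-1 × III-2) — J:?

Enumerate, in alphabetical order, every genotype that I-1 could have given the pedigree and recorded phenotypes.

I-1 ∈ {X^JX^J, X^JX^j}

J/I-1 ? ·: X^JX^J|X^JX^j
J/I-2 ? ·: X^JY|X^jY
J/II-1 un I-1×I-2: X^JY
J/II-2 aff ·: X^jX^j
J/II-3 un I-1×I-2: X^JX^J|X^JX^j
J/II-4 un I-1×I-2: X^JX^J|X^JX^j
J/III-1 un II-2×II-1: X^JX^j
J/III-2 ? ·: X^JY|X^jY
J/IV-1 ? III-1×III-2: X^JX^J|X^JX^j|X^jX^j
⇒ J over [I-1,I-2,II-1,II-2,II-3,II-4,III-1,III-2,IV-1]: 28 consistent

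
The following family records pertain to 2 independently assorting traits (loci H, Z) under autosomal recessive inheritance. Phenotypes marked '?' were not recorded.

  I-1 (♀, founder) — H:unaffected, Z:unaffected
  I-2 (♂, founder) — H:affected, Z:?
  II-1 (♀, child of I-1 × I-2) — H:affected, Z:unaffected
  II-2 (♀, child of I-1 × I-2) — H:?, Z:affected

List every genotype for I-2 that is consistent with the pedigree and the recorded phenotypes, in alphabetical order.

I-2 ∈ {hh Zz, hh zz}

H/I-1 un ·: Hh
H/I-2 aff ·: hh
H/II-1 aff I-1×I-2: hh
H/II-2 ? I-1×I-2: Hh|hh
⇒ H over [I-1,I-2,II-1,II-2]: 2 consistent
Z/I-1 un ·: Zz
Z/I-2 ? ·: Zz|zz
Z/II-1 un I-1×I-2: ZZ|Zz
Z/II-2 aff I-1×I-2: zz
⇒ Z over [I-1,I-2,II-1,II-2]: 3 consistent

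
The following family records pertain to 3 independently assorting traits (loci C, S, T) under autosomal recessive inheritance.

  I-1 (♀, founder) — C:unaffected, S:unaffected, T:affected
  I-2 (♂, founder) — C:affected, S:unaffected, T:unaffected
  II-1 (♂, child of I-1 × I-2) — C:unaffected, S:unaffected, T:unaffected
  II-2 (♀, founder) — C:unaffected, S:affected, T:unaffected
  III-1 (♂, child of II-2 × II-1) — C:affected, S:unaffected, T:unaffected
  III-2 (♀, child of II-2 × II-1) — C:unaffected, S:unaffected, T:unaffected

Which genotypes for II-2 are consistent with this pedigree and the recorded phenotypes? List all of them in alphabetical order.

C/I-1 un ·: CC|Cc
C/I-2 aff ·: cc
C/II-1 un I-1×I-2: Cc
C/II-2 un ·: Cc
C/III-1 aff II-2×II-1: cc
C/III-2 un II-2×II-1: CC|Cc
⇒ C over [I-1,I-2,II-1,II-2,III-1,III-2]: 4 consistent
S/I-1 un ·: SS|Ss
S/I-2 un ·: SS|Ss
S/II-1 un I-1×I-2: SS|Ss
S/II-2 aff ·: ss
S/III-1 un II-2×II-1: Ss
S/III-2 un II-2×II-1: Ss
⇒ S over [I-1,I-2,II-1,II-2,III-1,III-2]: 7 consistent
T/I-1 aff ·: tt
T/I-2 un ·: TT|Tt
T/II-1 un I-1×I-2: Tt
T/II-2 un ·: TT|Tt
T/III-1 un II-2×II-1: TT|Tt
T/III-2 un II-2×II-1: TT|Tt
⇒ T over [I-1,I-2,II-1,II-2,III-1,III-2]: 16 consistent

II-2 ∈ {Cc ss TT, Cc ss Tt}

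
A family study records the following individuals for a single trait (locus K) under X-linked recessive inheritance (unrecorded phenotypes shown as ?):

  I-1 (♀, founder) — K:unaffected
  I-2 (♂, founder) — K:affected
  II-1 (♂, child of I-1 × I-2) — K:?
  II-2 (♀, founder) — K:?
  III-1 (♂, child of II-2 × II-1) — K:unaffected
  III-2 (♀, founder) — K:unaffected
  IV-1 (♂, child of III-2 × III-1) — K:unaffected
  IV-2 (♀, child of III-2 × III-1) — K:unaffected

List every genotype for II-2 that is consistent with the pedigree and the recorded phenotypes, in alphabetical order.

II-2 ∈ {X^KX^K, X^KX^k}

K/I-1 un ·: X^KX^K|X^KX^k
K/I-2 aff ·: X^kY
K/II-1 ? I-1×I-2: X^KY|X^kY
K/II-2 ? ·: X^KX^K|X^KX^k
K/III-1 un II-2×II-1: X^KY
K/III-2 un ·: X^KX^K|X^KX^k
K/IV-1 un III-2×III-1: X^KY
K/IV-2 un III-2×III-1: X^KX^K|X^KX^k
⇒ K over [I-1,I-2,II-1,II-2,III-1,III-2,IV-1,IV-2]: 18 consistent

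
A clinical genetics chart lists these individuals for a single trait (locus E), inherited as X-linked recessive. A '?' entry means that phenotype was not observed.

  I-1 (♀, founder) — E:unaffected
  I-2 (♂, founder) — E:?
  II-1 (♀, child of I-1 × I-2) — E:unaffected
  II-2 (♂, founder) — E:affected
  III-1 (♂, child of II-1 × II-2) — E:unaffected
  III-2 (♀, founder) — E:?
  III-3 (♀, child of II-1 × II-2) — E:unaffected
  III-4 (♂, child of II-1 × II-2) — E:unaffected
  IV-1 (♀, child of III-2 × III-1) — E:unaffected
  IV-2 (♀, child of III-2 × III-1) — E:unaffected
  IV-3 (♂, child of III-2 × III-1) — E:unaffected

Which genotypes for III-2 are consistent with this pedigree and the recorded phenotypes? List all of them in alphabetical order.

III-2 ∈ {X^EX^E, X^EX^e}

E/I-1 un ·: X^EX^E|X^EX^e
E/I-2 ? ·: X^EY|X^eY
E/II-1 un I-1×I-2: X^EX^E|X^EX^e
E/II-2 aff ·: X^eY
E/III-1 un II-1×II-2: X^EY
E/III-2 ? ·: X^EX^E|X^EX^e
E/III-3 un II-1×II-2: X^EX^e
E/III-4 un II-1×II-2: X^EY
E/IV-1 un III-2×III-1: X^EX^E|X^EX^e
E/IV-2 un III-2×III-1: X^EX^E|X^EX^e
E/IV-3 un III-2×III-1: X^EY
⇒ E over [I-1,I-2,II-1,II-2,III-1,III-2,III-3,III-4,IV-1,IV-2,IV-3]: 25 consistent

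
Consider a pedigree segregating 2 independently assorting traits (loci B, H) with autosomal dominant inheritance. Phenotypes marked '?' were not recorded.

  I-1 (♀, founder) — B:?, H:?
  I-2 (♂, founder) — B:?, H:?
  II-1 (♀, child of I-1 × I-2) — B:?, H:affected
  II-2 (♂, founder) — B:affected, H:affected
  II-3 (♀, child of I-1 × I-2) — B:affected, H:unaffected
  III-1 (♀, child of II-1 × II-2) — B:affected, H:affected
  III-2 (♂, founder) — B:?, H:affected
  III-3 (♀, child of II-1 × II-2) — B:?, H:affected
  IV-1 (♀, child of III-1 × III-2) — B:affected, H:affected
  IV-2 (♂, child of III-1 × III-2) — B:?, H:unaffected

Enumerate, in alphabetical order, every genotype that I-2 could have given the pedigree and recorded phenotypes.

B/I-1 ? ·: bb|Bb|BB
B/I-2 ? ·: bb|Bb|BB
B/II-1 ? I-1×I-2: bb|Bb|BB
B/II-2 aff ·: Bb|BB
B/II-3 aff I-1×I-2: Bb|BB
B/III-1 aff II-1×II-2: Bb|BB
B/III-2 ? ·: bb|Bb|BB
B/III-3 ? II-1×II-2: bb|Bb|BB
B/IV-1 aff III-1×III-2: Bb|BB
B/IV-2 ? III-1×III-2: bb|Bb|BB
⇒ B over [I-1,I-2,II-1,II-2,II-3,III-1,III-2,III-3,IV-1,IV-2]: 1338 consistent
H/I-1 ? ·: hh|Hh
H/I-2 ? ·: hh|Hh
H/II-1 aff I-1×I-2: Hh|HH
H/II-2 aff ·: Hh|HH
H/II-3 un I-1×I-2: hh
H/III-1 aff II-1×II-2: Hh
H/III-2 aff ·: Hh
H/III-3 aff II-1×II-2: Hh|HH
H/IV-1 aff III-1×III-2: Hh|HH
H/IV-2 un III-1×III-2: hh
⇒ H over [I-1,I-2,II-1,II-2,II-3,III-1,III-2,III-3,IV-1,IV-2]: 28 consistent

I-2 ∈ {BB Hh, BB hh, Bb Hh, Bb hh, bb Hh, bb hh}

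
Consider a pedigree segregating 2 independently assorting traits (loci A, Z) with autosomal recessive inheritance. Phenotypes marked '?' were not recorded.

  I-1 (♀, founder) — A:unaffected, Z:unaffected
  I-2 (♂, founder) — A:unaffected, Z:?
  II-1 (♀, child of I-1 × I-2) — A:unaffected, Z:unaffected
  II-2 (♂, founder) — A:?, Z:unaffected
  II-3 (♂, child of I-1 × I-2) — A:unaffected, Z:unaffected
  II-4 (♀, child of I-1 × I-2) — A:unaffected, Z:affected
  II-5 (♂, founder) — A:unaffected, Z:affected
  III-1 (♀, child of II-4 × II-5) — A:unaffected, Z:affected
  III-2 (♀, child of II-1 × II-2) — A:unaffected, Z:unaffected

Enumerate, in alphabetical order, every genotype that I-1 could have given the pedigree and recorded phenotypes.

A/I-1 un ·: AA|Aa
A/I-2 un ·: AA|Aa
A/II-1 un I-1×I-2: AA|Aa
A/II-2 ? ·: AA|Aa|aa
A/II-3 un I-1×I-2: AA|Aa
A/II-4 un I-1×I-2: AA|Aa
A/II-5 un ·: AA|Aa
A/III-1 un II-4×II-5: AA|Aa
A/III-2 un II-1×II-2: AA|Aa
⇒ A over [I-1,I-2,II-1,II-2,II-3,II-4,II-5,III-1,III-2]: 390 consistent
Z/I-1 un ·: Zz
Z/I-2 ? ·: Zz|zz
Z/II-1 un I-1×I-2: ZZ|Zz
Z/II-2 un ·: ZZ|Zz
Z/II-3 un I-1×I-2: ZZ|Zz
Z/II-4 aff I-1×I-2: zz
Z/II-5 aff ·: zz
Z/III-1 aff II-4×II-5: zz
Z/III-2 un II-1×II-2: ZZ|Zz
⇒ Z over [I-1,I-2,II-1,II-2,II-3,II-4,II-5,III-1,III-2]: 18 consistent

I-1 ∈ {AA Zz, Aa Zz}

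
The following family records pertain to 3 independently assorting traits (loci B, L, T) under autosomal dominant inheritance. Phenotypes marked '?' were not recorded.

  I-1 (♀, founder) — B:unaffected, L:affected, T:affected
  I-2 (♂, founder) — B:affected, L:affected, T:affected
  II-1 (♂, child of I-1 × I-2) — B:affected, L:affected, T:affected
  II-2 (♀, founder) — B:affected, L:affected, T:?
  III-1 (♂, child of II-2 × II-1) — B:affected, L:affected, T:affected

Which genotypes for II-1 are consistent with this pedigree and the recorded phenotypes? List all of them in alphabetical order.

II-1 ∈ {Bb LL TT, Bb LL Tt, Bb Ll TT, Bb Ll Tt}

B/I-1 un ·: bb
B/I-2 aff ·: Bb|BB
B/II-1 aff I-1×I-2: Bb
B/II-2 aff ·: Bb|BB
B/III-1 aff II-2×II-1: Bb|BB
⇒ B over [I-1,I-2,II-1,II-2,III-1]: 8 consistent
L/I-1 aff ·: Ll|LL
L/I-2 aff ·: Ll|LL
L/II-1 aff I-1×I-2: Ll|LL
L/II-2 aff ·: Ll|LL
L/III-1 aff II-2×II-1: Ll|LL
⇒ L over [I-1,I-2,II-1,II-2,III-1]: 24 consistent
T/I-1 aff ·: Tt|TT
T/I-2 aff ·: Tt|TT
T/II-1 aff I-1×I-2: Tt|TT
T/II-2 ? ·: tt|Tt|TT
T/III-1 aff II-2×II-1: Tt|TT
⇒ T over [I-1,I-2,II-1,II-2,III-1]: 31 consistent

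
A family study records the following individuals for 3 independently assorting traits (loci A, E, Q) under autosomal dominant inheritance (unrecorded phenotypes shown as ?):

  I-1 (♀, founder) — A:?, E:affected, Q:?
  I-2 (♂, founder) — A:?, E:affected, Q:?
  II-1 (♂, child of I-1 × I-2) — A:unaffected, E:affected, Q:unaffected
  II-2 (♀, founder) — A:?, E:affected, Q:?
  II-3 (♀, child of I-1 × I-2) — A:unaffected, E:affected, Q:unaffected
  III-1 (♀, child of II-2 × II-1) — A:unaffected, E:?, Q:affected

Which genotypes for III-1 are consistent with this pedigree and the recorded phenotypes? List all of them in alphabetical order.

III-1 ∈ {aa EE Qq, aa Ee Qq, aa ee Qq}

A/I-1 ? ·: aa|Aa
A/I-2 ? ·: aa|Aa
A/II-1 un I-1×I-2: aa
A/II-2 ? ·: aa|Aa
A/II-3 un I-1×I-2: aa
A/III-1 un II-2×II-1: aa
⇒ A over [I-1,I-2,II-1,II-2,II-3,III-1]: 8 consistent
E/I-1 aff ·: Ee|EE
E/I-2 aff ·: Ee|EE
E/II-1 aff I-1×I-2: Ee|EE
E/II-2 aff ·: Ee|EE
E/II-3 aff I-1×I-2: Ee|EE
E/III-1 ? II-2×II-1: ee|Ee|EE
⇒ E over [I-1,I-2,II-1,II-2,II-3,III-1]: 51 consistent
Q/I-1 ? ·: qq|Qq
Q/I-2 ? ·: qq|Qq
Q/II-1 un I-1×I-2: qq
Q/II-2 ? ·: Qq|QQ
Q/II-3 un I-1×I-2: qq
Q/III-1 aff II-2×II-1: Qq
⇒ Q over [I-1,I-2,II-1,II-2,II-3,III-1]: 8 consistent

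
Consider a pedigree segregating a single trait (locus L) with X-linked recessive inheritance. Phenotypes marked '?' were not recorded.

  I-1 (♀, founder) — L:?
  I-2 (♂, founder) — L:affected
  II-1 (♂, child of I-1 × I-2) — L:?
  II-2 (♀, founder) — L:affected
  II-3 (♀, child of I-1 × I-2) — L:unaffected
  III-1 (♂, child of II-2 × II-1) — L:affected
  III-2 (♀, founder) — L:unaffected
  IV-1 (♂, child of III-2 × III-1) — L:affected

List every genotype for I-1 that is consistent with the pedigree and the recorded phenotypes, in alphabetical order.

L/I-1 ? ·: X^LX^L|X^LX^l
L/I-2 aff ·: X^lY
L/II-1 ? I-1×I-2: X^LY|X^lY
L/II-2 aff ·: X^lX^l
L/II-3 un I-1×I-2: X^LX^l
L/III-1 aff II-2×II-1: X^lY
L/III-2 un ·: X^LX^l
L/IV-1 aff III-2×III-1: X^lY
⇒ L over [I-1,I-2,II-1,II-2,II-3,III-1,III-2,IV-1]: 3 consistent

I-1 ∈ {X^LX^L, X^LX^l}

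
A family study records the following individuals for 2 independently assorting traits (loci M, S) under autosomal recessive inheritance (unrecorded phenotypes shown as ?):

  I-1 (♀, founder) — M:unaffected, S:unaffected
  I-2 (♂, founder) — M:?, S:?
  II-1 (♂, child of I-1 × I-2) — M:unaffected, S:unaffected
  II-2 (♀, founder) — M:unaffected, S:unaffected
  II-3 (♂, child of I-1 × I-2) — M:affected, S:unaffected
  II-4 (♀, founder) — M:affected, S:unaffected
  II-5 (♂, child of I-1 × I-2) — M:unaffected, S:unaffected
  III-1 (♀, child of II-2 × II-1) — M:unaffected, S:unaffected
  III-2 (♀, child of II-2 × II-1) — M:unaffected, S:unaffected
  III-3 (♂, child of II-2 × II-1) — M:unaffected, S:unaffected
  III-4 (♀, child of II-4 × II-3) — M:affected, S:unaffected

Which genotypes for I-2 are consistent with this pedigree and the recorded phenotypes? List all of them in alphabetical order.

M/I-1 un ·: Mm
M/I-2 ? ·: Mm|mm
M/II-1 un I-1×I-2: MM|Mm
M/II-2 un ·: MM|Mm
M/II-3 aff I-1×I-2: mm
M/II-4 aff ·: mm
M/II-5 un I-1×I-2: MM|Mm
M/III-1 un II-2×II-1: MM|Mm
M/III-2 un II-2×II-1: MM|Mm
M/III-3 un II-2×II-1: MM|Mm
M/III-4 aff II-4×II-3: mm
⇒ M over [I-1,I-2,II-1,II-2,II-3,II-4,II-5,III-1,III-2,III-3,III-4]: 66 consistent
S/I-1 un ·: SS|Ss
S/I-2 ? ·: SS|Ss|ss
S/II-1 un I-1×I-2: SS|Ss
S/II-2 un ·: SS|Ss
S/II-3 un I-1×I-2: SS|Ss
S/II-4 un ·: SS|Ss
S/II-5 un I-1×I-2: SS|Ss
S/III-1 un II-2×II-1: SS|Ss
S/III-2 un II-2×II-1: SS|Ss
S/III-3 un II-2×II-1: SS|Ss
S/III-4 un II-4×II-3: SS|Ss
⇒ S over [I-1,I-2,II-1,II-2,II-3,II-4,II-5,III-1,III-2,III-3,III-4]: 1205 consistent

I-2 ∈ {Mm SS, Mm Ss, Mm ss, mm SS, mm Ss, mm ss}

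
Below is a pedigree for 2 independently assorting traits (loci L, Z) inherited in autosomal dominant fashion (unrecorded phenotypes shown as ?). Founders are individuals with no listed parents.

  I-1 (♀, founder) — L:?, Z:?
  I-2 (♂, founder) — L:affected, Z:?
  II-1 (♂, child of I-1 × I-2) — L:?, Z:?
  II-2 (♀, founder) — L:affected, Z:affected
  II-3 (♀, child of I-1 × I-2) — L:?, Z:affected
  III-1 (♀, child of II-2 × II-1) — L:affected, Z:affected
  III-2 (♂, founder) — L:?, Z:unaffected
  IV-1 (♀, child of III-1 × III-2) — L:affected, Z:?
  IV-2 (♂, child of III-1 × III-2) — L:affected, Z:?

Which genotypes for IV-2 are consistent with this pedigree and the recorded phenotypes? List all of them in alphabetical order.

IV-2 ∈ {LL Zz, LL zz, Ll Zz, Ll zz}

L/I-1 ? ·: ll|Ll|LL
L/I-2 aff ·: Ll|LL
L/II-1 ? I-1×I-2: ll|Ll|LL
L/II-2 aff ·: Ll|LL
L/II-3 ? I-1×I-2: ll|Ll|LL
L/III-1 aff II-2×II-1: Ll|LL
L/III-2 ? ·: ll|Ll|LL
L/IV-1 aff III-1×III-2: Ll|LL
L/IV-2 aff III-1×III-2: Ll|LL
⇒ L over [I-1,I-2,II-1,II-2,II-3,III-1,III-2,IV-1,IV-2]: 558 consistent
Z/I-1 ? ·: zz|Zz|ZZ
Z/I-2 ? ·: zz|Zz|ZZ
Z/II-1 ? I-1×I-2: zz|Zz|ZZ
Z/II-2 aff ·: Zz|ZZ
Z/II-3 aff I-1×I-2: Zz|ZZ
Z/III-1 aff II-2×II-1: Zz|ZZ
Z/III-2 un ·: zz
Z/IV-1 ? III-1×III-2: zz|Zz
Z/IV-2 ? III-1×III-2: zz|Zz
⇒ Z over [I-1,I-2,II-1,II-2,II-3,III-1,III-2,IV-1,IV-2]: 174 consistent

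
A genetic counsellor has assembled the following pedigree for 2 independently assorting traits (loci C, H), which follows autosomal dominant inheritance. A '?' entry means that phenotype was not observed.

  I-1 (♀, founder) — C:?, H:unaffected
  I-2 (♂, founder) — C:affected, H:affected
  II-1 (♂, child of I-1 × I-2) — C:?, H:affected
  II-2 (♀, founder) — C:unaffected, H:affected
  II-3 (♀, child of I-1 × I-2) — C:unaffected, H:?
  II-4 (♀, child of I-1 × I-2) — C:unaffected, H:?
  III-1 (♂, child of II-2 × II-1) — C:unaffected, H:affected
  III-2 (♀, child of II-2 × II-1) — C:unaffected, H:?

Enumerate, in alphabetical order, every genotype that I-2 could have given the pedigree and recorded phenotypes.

C/I-1 ? ·: cc|Cc
C/I-2 aff ·: Cc
C/II-1 ? I-1×I-2: cc|Cc
C/II-2 un ·: cc
C/II-3 un I-1×I-2: cc
C/II-4 un I-1×I-2: cc
C/III-1 un II-2×II-1: cc
C/III-2 un II-2×II-1: cc
⇒ C over [I-1,I-2,II-1,II-2,II-3,II-4,III-1,III-2]: 4 consistent
H/I-1 un ·: hh
H/I-2 aff ·: Hh|HH
H/II-1 aff I-1×I-2: Hh
H/II-2 aff ·: Hh|HH
H/II-3 ? I-1×I-2: hh|Hh
H/II-4 ? I-1×I-2: hh|Hh
H/III-1 aff II-2×II-1: Hh|HH
H/III-2 ? II-2×II-1: hh|Hh|HH
⇒ H over [I-1,I-2,II-1,II-2,II-3,II-4,III-1,III-2]: 50 consistent

I-2 ∈ {Cc HH, Cc Hh}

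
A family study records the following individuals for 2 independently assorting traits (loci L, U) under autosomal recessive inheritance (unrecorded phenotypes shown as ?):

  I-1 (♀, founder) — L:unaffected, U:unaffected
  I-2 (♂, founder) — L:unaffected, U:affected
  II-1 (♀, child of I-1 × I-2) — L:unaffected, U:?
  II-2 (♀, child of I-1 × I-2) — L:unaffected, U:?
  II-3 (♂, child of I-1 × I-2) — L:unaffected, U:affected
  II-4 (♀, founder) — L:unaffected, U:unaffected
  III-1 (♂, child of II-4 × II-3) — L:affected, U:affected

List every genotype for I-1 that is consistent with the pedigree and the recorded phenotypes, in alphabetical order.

L/I-1 un ·: LL|Ll
L/I-2 un ·: LL|Ll
L/II-1 un I-1×I-2: LL|Ll
L/II-2 un I-1×I-2: LL|Ll
L/II-3 un I-1×I-2: Ll
L/II-4 un ·: Ll
L/III-1 aff II-4×II-3: ll
⇒ L over [I-1,I-2,II-1,II-2,II-3,II-4,III-1]: 12 consistent
U/I-1 un ·: Uu
U/I-2 aff ·: uu
U/II-1 ? I-1×I-2: Uu|uu
U/II-2 ? I-1×I-2: Uu|uu
U/II-3 aff I-1×I-2: uu
U/II-4 un ·: Uu
U/III-1 aff II-4×II-3: uu
⇒ U over [I-1,I-2,II-1,II-2,II-3,II-4,III-1]: 4 consistent

I-1 ∈ {LL Uu, Ll Uu}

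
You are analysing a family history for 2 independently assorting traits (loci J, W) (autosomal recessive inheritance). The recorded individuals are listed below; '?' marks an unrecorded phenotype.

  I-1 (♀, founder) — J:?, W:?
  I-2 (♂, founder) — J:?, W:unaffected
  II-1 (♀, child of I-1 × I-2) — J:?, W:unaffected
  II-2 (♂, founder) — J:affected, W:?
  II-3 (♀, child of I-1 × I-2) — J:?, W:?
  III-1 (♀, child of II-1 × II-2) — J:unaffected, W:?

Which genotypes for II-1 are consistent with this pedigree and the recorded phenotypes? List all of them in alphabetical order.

J/I-1 ? ·: JJ|Jj|jj
J/I-2 ? ·: JJ|Jj|jj
J/II-1 ? I-1×I-2: JJ|Jj
J/II-2 aff ·: jj
J/II-3 ? I-1×I-2: JJ|Jj|jj
J/III-1 un II-1×II-2: Jj
⇒ J over [I-1,I-2,II-1,II-2,II-3,III-1]: 21 consistent
W/I-1 ? ·: WW|Ww|ww
W/I-2 un ·: WW|Ww
W/II-1 un I-1×I-2: WW|Ww
W/II-2 ? ·: WW|Ww|ww
W/II-3 ? I-1×I-2: WW|Ww|ww
W/III-1 ? II-1×II-2: WW|Ww|ww
⇒ W over [I-1,I-2,II-1,II-2,II-3,III-1]: 102 consistent

II-1 ∈ {JJ WW, JJ Ww, Jj WW, Jj Ww}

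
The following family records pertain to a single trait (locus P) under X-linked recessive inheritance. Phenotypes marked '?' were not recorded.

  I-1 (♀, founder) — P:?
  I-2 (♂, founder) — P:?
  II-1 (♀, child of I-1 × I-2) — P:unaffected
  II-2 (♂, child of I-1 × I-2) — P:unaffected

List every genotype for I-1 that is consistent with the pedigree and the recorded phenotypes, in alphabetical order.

P/I-1 ? ·: X^PX^P|X^PX^p
P/I-2 ? ·: X^PY|X^pY
P/II-1 un I-1×I-2: X^PX^P|X^PX^p
P/II-2 un I-1×I-2: X^PY
⇒ P over [I-1,I-2,II-1,II-2]: 5 consistent

I-1 ∈ {X^PX^P, X^PX^p}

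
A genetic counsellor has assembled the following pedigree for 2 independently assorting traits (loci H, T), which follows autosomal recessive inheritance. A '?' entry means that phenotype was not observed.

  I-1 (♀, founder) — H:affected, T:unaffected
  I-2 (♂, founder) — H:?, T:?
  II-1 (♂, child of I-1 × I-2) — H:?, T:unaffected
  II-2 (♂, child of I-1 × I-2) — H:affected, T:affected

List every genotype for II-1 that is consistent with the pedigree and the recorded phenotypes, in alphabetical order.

II-1 ∈ {Hh TT, Hh Tt, hh TT, hh Tt}

H/I-1 aff ·: hh
H/I-2 ? ·: Hh|hh
H/II-1 ? I-1×I-2: Hh|hh
H/II-2 aff I-1×I-2: hh
⇒ H over [I-1,I-2,II-1,II-2]: 3 consistent
T/I-1 un ·: Tt
T/I-2 ? ·: Tt|tt
T/II-1 un I-1×I-2: TT|Tt
T/II-2 aff I-1×I-2: tt
⇒ T over [I-1,I-2,II-1,II-2]: 3 consistent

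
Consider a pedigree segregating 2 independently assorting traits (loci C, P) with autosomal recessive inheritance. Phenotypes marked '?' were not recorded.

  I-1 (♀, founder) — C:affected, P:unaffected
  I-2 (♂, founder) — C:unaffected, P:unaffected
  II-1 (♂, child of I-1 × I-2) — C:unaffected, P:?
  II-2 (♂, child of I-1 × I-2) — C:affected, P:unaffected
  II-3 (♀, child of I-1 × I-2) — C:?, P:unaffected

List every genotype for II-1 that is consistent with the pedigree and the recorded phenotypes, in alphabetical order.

C/I-1 aff ·: cc
C/I-2 un ·: Cc
C/II-1 un I-1×I-2: Cc
C/II-2 aff I-1×I-2: cc
C/II-3 ? I-1×I-2: Cc|cc
⇒ C over [I-1,I-2,II-1,II-2,II-3]: 2 consistent
P/I-1 un ·: PP|Pp
P/I-2 un ·: PP|Pp
P/II-1 ? I-1×I-2: PP|Pp|pp
P/II-2 un I-1×I-2: PP|Pp
P/II-3 un I-1×I-2: PP|Pp
⇒ P over [I-1,I-2,II-1,II-2,II-3]: 29 consistent

II-1 ∈ {Cc PP, Cc Pp, Cc pp}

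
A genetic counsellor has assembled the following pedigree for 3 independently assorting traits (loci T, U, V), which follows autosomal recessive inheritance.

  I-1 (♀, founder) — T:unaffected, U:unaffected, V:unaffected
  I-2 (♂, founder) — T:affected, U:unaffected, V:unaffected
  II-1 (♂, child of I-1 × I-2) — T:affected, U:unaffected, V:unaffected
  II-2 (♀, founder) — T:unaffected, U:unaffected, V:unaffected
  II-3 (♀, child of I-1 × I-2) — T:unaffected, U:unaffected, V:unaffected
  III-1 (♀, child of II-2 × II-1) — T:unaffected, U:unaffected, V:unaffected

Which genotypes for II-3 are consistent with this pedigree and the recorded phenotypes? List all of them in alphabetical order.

T/I-1 un ·: Tt
T/I-2 aff ·: tt
T/II-1 aff I-1×I-2: tt
T/II-2 un ·: TT|Tt
T/II-3 un I-1×I-2: Tt
T/III-1 un II-2×II-1: Tt
⇒ T over [I-1,I-2,II-1,II-2,II-3,III-1]: 2 consistent
U/I-1 un ·: UU|Uu
U/I-2 un ·: UU|Uu
U/II-1 un I-1×I-2: UU|Uu
U/II-2 un ·: UU|Uu
U/II-3 un I-1×I-2: UU|Uu
U/III-1 un II-2×II-1: UU|Uu
⇒ U over [I-1,I-2,II-1,II-2,II-3,III-1]: 45 consistent
V/I-1 un ·: VV|Vv
V/I-2 un ·: VV|Vv
V/II-1 un I-1×I-2: VV|Vv
V/II-2 un ·: VV|Vv
V/II-3 un I-1×I-2: VV|Vv
V/III-1 un II-2×II-1: VV|Vv
⇒ V over [I-1,I-2,II-1,II-2,II-3,III-1]: 45 consistent

II-3 ∈ {Tt UU VV, Tt UU Vv, Tt Uu VV, Tt Uu Vv}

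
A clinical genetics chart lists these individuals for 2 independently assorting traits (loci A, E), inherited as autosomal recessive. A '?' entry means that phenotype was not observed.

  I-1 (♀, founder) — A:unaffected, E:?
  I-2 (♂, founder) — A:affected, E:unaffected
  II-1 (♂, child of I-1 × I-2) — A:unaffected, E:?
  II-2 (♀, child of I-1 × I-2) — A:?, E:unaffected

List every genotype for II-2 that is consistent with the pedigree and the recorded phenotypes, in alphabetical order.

A/I-1 un ·: AA|Aa
A/I-2 aff ·: aa
A/II-1 un I-1×I-2: Aa
A/II-2 ? I-1×I-2: Aa|aa
⇒ A over [I-1,I-2,II-1,II-2]: 3 consistent
E/I-1 ? ·: EE|Ee|ee
E/I-2 un ·: EE|Ee
E/II-1 ? I-1×I-2: EE|Ee|ee
E/II-2 un I-1×I-2: EE|Ee
⇒ E over [I-1,I-2,II-1,II-2]: 18 consistent

II-2 ∈ {Aa EE, Aa Ee, aa EE, aa Ee}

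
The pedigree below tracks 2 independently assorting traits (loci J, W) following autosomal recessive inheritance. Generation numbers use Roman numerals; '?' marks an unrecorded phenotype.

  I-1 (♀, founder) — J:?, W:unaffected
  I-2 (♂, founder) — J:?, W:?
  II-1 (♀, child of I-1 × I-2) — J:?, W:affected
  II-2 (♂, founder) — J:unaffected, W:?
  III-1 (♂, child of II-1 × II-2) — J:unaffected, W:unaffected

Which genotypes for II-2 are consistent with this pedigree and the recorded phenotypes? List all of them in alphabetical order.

J/I-1 ? ·: JJ|Jj|jj
J/I-2 ? ·: JJ|Jj|jj
J/II-1 ? I-1×I-2: JJ|Jj|jj
J/II-2 un ·: JJ|Jj
J/III-1 un II-1×II-2: JJ|Jj
⇒ J over [I-1,I-2,II-1,II-2,III-1]: 48 consistent
W/I-1 un ·: Ww
W/I-2 ? ·: Ww|ww
W/II-1 aff I-1×I-2: ww
W/II-2 ? ·: WW|Ww
W/III-1 un II-1×II-2: Ww
⇒ W over [I-1,I-2,II-1,II-2,III-1]: 4 consistent

II-2 ∈ {JJ WW, JJ Ww, Jj WW, Jj Ww}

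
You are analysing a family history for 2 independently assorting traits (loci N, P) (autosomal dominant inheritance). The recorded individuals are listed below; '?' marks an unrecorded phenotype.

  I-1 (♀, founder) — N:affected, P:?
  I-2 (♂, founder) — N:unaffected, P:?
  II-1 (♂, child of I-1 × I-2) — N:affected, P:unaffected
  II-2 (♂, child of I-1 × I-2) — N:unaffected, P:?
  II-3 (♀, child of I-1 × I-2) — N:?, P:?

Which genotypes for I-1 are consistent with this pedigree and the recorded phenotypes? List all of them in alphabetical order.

N/I-1 aff ·: Nn
N/I-2 un ·: nn
N/II-1 aff I-1×I-2: Nn
N/II-2 un I-1×I-2: nn
N/II-3 ? I-1×I-2: nn|Nn
⇒ N over [I-1,I-2,II-1,II-2,II-3]: 2 consistent
P/I-1 ? ·: pp|Pp
P/I-2 ? ·: pp|Pp
P/II-1 un I-1×I-2: pp
P/II-2 ? I-1×I-2: pp|Pp|PP
P/II-3 ? I-1×I-2: pp|Pp|PP
⇒ P over [I-1,I-2,II-1,II-2,II-3]: 18 consistent

I-1 ∈ {Nn Pp, Nn pp}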